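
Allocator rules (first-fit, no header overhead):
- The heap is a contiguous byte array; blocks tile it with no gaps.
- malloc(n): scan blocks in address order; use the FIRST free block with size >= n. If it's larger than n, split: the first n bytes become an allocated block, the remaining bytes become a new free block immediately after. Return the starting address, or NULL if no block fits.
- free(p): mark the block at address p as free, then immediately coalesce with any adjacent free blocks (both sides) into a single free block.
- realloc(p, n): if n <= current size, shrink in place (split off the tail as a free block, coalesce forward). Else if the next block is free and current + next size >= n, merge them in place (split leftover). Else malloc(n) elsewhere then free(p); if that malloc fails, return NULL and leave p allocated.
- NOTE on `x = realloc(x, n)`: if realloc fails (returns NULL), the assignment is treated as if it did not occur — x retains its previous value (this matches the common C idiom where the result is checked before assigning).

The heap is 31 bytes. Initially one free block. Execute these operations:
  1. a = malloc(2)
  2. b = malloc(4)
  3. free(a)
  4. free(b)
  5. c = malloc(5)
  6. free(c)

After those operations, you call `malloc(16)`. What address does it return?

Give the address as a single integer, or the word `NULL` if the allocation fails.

Op 1: a = malloc(2) -> a = 0; heap: [0-1 ALLOC][2-30 FREE]
Op 2: b = malloc(4) -> b = 2; heap: [0-1 ALLOC][2-5 ALLOC][6-30 FREE]
Op 3: free(a) -> (freed a); heap: [0-1 FREE][2-5 ALLOC][6-30 FREE]
Op 4: free(b) -> (freed b); heap: [0-30 FREE]
Op 5: c = malloc(5) -> c = 0; heap: [0-4 ALLOC][5-30 FREE]
Op 6: free(c) -> (freed c); heap: [0-30 FREE]
malloc(16): first-fit scan over [0-30 FREE] -> 0

Answer: 0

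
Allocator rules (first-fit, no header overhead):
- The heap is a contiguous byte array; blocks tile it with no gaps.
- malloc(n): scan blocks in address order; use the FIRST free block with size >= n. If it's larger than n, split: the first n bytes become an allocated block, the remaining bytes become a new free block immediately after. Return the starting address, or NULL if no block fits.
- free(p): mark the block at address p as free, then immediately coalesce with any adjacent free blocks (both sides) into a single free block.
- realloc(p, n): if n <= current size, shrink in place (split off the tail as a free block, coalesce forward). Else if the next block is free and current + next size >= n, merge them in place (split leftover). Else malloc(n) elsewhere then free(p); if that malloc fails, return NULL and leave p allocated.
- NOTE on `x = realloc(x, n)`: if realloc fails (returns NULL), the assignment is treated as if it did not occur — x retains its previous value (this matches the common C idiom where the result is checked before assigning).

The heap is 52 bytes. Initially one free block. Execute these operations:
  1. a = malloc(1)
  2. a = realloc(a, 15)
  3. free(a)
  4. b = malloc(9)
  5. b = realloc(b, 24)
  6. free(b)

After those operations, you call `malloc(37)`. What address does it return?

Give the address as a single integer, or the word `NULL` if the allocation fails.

Answer: 0

Derivation:
Op 1: a = malloc(1) -> a = 0; heap: [0-0 ALLOC][1-51 FREE]
Op 2: a = realloc(a, 15) -> a = 0; heap: [0-14 ALLOC][15-51 FREE]
Op 3: free(a) -> (freed a); heap: [0-51 FREE]
Op 4: b = malloc(9) -> b = 0; heap: [0-8 ALLOC][9-51 FREE]
Op 5: b = realloc(b, 24) -> b = 0; heap: [0-23 ALLOC][24-51 FREE]
Op 6: free(b) -> (freed b); heap: [0-51 FREE]
malloc(37): first-fit scan over [0-51 FREE] -> 0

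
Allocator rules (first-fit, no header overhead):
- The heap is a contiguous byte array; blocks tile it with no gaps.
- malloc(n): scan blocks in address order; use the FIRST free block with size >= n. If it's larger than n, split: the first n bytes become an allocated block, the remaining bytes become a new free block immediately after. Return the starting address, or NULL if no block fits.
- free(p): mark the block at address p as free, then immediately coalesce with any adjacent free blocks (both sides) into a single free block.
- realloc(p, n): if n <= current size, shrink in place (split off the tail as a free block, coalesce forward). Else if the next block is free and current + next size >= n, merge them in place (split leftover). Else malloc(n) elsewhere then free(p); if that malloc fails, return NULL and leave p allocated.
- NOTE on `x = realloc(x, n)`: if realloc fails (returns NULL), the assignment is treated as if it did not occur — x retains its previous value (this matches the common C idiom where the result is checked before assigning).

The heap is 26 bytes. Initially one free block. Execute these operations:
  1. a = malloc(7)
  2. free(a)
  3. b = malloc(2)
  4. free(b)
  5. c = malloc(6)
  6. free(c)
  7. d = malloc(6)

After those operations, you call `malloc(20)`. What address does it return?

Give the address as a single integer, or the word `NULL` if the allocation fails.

Answer: 6

Derivation:
Op 1: a = malloc(7) -> a = 0; heap: [0-6 ALLOC][7-25 FREE]
Op 2: free(a) -> (freed a); heap: [0-25 FREE]
Op 3: b = malloc(2) -> b = 0; heap: [0-1 ALLOC][2-25 FREE]
Op 4: free(b) -> (freed b); heap: [0-25 FREE]
Op 5: c = malloc(6) -> c = 0; heap: [0-5 ALLOC][6-25 FREE]
Op 6: free(c) -> (freed c); heap: [0-25 FREE]
Op 7: d = malloc(6) -> d = 0; heap: [0-5 ALLOC][6-25 FREE]
malloc(20): first-fit scan over [0-5 ALLOC][6-25 FREE] -> 6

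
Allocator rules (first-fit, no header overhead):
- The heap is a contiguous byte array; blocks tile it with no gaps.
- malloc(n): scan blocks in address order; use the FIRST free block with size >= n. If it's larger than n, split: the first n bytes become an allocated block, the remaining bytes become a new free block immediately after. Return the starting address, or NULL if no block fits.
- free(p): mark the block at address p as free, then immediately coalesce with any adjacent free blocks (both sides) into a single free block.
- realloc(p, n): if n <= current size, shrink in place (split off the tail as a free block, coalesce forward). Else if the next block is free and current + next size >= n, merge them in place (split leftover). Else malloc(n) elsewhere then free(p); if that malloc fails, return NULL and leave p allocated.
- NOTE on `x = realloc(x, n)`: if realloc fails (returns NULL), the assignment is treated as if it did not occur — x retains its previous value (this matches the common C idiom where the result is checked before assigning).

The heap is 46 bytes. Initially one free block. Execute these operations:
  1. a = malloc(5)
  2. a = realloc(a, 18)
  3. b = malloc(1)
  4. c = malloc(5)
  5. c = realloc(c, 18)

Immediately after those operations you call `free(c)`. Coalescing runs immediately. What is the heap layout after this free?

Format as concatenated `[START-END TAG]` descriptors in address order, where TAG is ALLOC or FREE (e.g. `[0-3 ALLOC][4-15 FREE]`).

Op 1: a = malloc(5) -> a = 0; heap: [0-4 ALLOC][5-45 FREE]
Op 2: a = realloc(a, 18) -> a = 0; heap: [0-17 ALLOC][18-45 FREE]
Op 3: b = malloc(1) -> b = 18; heap: [0-17 ALLOC][18-18 ALLOC][19-45 FREE]
Op 4: c = malloc(5) -> c = 19; heap: [0-17 ALLOC][18-18 ALLOC][19-23 ALLOC][24-45 FREE]
Op 5: c = realloc(c, 18) -> c = 19; heap: [0-17 ALLOC][18-18 ALLOC][19-36 ALLOC][37-45 FREE]
free(c): c = 19 -> block [19-36 ALLOC]; mark free, coalesce with adjacent free neighbors -> [0-17 ALLOC][18-18 ALLOC][19-45 FREE]

Answer: [0-17 ALLOC][18-18 ALLOC][19-45 FREE]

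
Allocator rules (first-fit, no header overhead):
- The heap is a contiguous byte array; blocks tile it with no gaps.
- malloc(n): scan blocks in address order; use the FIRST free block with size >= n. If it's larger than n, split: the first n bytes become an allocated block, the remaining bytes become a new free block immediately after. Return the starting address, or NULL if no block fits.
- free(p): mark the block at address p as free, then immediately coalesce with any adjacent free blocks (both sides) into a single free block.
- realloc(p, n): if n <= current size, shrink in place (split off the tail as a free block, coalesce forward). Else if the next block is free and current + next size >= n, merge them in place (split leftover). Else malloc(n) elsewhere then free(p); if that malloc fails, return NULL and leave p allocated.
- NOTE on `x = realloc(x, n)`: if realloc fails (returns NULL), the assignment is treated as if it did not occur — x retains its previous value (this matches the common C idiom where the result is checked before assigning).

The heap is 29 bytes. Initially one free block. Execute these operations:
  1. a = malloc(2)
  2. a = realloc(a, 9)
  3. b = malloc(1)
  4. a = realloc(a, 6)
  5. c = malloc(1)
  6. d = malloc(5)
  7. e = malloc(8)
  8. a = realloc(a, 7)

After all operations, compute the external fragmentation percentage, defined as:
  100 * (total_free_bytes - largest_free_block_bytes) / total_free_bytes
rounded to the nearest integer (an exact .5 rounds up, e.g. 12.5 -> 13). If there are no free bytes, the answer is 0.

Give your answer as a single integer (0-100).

Answer: 25

Derivation:
Op 1: a = malloc(2) -> a = 0; heap: [0-1 ALLOC][2-28 FREE]
Op 2: a = realloc(a, 9) -> a = 0; heap: [0-8 ALLOC][9-28 FREE]
Op 3: b = malloc(1) -> b = 9; heap: [0-8 ALLOC][9-9 ALLOC][10-28 FREE]
Op 4: a = realloc(a, 6) -> a = 0; heap: [0-5 ALLOC][6-8 FREE][9-9 ALLOC][10-28 FREE]
Op 5: c = malloc(1) -> c = 6; heap: [0-5 ALLOC][6-6 ALLOC][7-8 FREE][9-9 ALLOC][10-28 FREE]
Op 6: d = malloc(5) -> d = 10; heap: [0-5 ALLOC][6-6 ALLOC][7-8 FREE][9-9 ALLOC][10-14 ALLOC][15-28 FREE]
Op 7: e = malloc(8) -> e = 15; heap: [0-5 ALLOC][6-6 ALLOC][7-8 FREE][9-9 ALLOC][10-14 ALLOC][15-22 ALLOC][23-28 FREE]
Op 8: a = realloc(a, 7) -> NULL (a unchanged); heap: [0-5 ALLOC][6-6 ALLOC][7-8 FREE][9-9 ALLOC][10-14 ALLOC][15-22 ALLOC][23-28 FREE]
Free blocks: [2 6] total_free=8 largest=6 -> 100*(8-6)/8 = 200/8 = 25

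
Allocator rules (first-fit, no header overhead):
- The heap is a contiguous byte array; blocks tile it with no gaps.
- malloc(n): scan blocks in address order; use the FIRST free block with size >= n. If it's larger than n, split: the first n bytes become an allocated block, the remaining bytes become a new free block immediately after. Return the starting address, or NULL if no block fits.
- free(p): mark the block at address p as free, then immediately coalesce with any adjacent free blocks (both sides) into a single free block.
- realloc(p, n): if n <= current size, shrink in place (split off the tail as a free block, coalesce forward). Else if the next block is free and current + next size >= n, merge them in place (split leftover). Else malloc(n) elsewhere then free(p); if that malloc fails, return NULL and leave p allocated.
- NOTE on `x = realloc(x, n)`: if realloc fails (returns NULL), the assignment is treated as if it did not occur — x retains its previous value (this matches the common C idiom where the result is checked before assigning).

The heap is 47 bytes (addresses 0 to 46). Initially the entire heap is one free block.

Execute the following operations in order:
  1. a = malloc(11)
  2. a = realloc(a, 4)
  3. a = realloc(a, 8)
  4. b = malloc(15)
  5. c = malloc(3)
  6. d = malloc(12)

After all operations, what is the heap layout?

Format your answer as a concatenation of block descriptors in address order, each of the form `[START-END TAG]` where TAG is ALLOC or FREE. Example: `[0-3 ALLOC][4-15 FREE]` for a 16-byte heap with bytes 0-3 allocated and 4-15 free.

Answer: [0-7 ALLOC][8-22 ALLOC][23-25 ALLOC][26-37 ALLOC][38-46 FREE]

Derivation:
Op 1: a = malloc(11) -> a = 0; heap: [0-10 ALLOC][11-46 FREE]
Op 2: a = realloc(a, 4) -> a = 0; heap: [0-3 ALLOC][4-46 FREE]
Op 3: a = realloc(a, 8) -> a = 0; heap: [0-7 ALLOC][8-46 FREE]
Op 4: b = malloc(15) -> b = 8; heap: [0-7 ALLOC][8-22 ALLOC][23-46 FREE]
Op 5: c = malloc(3) -> c = 23; heap: [0-7 ALLOC][8-22 ALLOC][23-25 ALLOC][26-46 FREE]
Op 6: d = malloc(12) -> d = 26; heap: [0-7 ALLOC][8-22 ALLOC][23-25 ALLOC][26-37 ALLOC][38-46 FREE]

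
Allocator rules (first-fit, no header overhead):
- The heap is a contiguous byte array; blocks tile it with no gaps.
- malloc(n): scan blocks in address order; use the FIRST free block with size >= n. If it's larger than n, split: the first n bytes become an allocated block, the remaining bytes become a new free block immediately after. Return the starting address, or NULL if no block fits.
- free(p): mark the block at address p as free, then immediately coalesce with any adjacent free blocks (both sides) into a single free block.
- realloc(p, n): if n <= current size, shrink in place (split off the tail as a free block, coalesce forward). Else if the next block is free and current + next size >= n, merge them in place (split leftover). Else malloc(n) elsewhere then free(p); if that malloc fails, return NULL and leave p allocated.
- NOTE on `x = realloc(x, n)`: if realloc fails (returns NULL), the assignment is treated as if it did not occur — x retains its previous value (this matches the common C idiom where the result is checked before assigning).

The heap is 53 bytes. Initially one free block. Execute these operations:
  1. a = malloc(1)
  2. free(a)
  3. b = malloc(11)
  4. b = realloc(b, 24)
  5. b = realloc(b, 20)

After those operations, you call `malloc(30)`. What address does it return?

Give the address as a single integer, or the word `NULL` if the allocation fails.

Op 1: a = malloc(1) -> a = 0; heap: [0-0 ALLOC][1-52 FREE]
Op 2: free(a) -> (freed a); heap: [0-52 FREE]
Op 3: b = malloc(11) -> b = 0; heap: [0-10 ALLOC][11-52 FREE]
Op 4: b = realloc(b, 24) -> b = 0; heap: [0-23 ALLOC][24-52 FREE]
Op 5: b = realloc(b, 20) -> b = 0; heap: [0-19 ALLOC][20-52 FREE]
malloc(30): first-fit scan over [0-19 ALLOC][20-52 FREE] -> 20

Answer: 20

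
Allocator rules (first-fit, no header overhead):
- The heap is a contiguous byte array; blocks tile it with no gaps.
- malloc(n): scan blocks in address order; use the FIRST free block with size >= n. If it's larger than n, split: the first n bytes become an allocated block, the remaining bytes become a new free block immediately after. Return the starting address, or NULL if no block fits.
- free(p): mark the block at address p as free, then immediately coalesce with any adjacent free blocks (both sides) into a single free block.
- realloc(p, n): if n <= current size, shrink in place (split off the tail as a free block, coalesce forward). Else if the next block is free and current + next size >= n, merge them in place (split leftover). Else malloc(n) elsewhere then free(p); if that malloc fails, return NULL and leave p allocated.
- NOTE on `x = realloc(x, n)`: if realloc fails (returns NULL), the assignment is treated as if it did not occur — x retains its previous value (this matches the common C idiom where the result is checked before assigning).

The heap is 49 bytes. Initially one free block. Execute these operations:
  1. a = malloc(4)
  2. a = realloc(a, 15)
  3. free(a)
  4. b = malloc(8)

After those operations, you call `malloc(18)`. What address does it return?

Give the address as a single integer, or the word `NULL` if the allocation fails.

Op 1: a = malloc(4) -> a = 0; heap: [0-3 ALLOC][4-48 FREE]
Op 2: a = realloc(a, 15) -> a = 0; heap: [0-14 ALLOC][15-48 FREE]
Op 3: free(a) -> (freed a); heap: [0-48 FREE]
Op 4: b = malloc(8) -> b = 0; heap: [0-7 ALLOC][8-48 FREE]
malloc(18): first-fit scan over [0-7 ALLOC][8-48 FREE] -> 8

Answer: 8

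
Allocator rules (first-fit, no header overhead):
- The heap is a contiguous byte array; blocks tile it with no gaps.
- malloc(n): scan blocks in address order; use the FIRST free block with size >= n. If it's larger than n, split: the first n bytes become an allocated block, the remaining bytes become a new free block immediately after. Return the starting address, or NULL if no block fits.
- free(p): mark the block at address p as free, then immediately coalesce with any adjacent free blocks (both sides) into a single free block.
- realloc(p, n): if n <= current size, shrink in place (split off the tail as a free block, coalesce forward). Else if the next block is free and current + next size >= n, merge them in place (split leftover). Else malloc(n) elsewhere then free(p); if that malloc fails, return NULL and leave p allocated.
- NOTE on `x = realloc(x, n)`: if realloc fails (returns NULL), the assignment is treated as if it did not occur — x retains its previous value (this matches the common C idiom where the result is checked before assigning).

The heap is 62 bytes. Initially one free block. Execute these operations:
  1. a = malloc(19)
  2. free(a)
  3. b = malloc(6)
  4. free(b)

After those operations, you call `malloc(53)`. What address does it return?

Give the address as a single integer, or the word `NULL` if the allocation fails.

Answer: 0

Derivation:
Op 1: a = malloc(19) -> a = 0; heap: [0-18 ALLOC][19-61 FREE]
Op 2: free(a) -> (freed a); heap: [0-61 FREE]
Op 3: b = malloc(6) -> b = 0; heap: [0-5 ALLOC][6-61 FREE]
Op 4: free(b) -> (freed b); heap: [0-61 FREE]
malloc(53): first-fit scan over [0-61 FREE] -> 0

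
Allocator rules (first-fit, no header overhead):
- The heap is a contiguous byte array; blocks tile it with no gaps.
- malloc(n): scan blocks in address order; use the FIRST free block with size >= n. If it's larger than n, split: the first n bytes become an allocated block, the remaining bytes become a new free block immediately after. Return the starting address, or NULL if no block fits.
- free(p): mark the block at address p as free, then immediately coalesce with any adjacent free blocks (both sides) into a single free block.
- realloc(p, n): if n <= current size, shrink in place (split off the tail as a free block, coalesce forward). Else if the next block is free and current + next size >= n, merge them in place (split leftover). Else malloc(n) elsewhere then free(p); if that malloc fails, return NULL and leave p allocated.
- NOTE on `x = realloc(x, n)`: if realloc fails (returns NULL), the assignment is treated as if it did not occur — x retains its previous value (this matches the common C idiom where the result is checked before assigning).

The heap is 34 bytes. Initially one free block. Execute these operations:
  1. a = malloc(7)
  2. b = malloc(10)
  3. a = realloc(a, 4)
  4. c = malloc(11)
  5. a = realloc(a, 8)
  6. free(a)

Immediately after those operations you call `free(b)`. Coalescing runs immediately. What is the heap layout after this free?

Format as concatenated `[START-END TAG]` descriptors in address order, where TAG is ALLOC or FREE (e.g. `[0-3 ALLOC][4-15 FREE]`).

Op 1: a = malloc(7) -> a = 0; heap: [0-6 ALLOC][7-33 FREE]
Op 2: b = malloc(10) -> b = 7; heap: [0-6 ALLOC][7-16 ALLOC][17-33 FREE]
Op 3: a = realloc(a, 4) -> a = 0; heap: [0-3 ALLOC][4-6 FREE][7-16 ALLOC][17-33 FREE]
Op 4: c = malloc(11) -> c = 17; heap: [0-3 ALLOC][4-6 FREE][7-16 ALLOC][17-27 ALLOC][28-33 FREE]
Op 5: a = realloc(a, 8) -> NULL (a unchanged); heap: [0-3 ALLOC][4-6 FREE][7-16 ALLOC][17-27 ALLOC][28-33 FREE]
Op 6: free(a) -> (freed a); heap: [0-6 FREE][7-16 ALLOC][17-27 ALLOC][28-33 FREE]
free(b): b = 7 -> block [7-16 ALLOC]; mark free, coalesce with adjacent free neighbors -> [0-16 FREE][17-27 ALLOC][28-33 FREE]

Answer: [0-16 FREE][17-27 ALLOC][28-33 FREE]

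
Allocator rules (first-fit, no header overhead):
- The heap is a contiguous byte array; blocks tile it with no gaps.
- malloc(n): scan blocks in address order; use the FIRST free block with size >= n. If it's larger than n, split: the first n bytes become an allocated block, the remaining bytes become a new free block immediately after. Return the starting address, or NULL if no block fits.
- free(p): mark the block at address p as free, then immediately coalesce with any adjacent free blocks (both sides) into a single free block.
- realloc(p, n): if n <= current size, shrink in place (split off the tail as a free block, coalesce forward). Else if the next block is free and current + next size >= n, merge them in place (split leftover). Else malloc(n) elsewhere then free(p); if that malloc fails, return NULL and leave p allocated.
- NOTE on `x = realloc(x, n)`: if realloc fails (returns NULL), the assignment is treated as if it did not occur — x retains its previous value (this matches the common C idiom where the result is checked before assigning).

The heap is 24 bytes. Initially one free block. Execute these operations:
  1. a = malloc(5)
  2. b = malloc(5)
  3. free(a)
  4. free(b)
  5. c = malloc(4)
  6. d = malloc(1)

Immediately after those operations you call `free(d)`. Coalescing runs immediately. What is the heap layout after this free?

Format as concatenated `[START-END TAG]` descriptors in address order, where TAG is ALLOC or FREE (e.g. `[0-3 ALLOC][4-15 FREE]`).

Answer: [0-3 ALLOC][4-23 FREE]

Derivation:
Op 1: a = malloc(5) -> a = 0; heap: [0-4 ALLOC][5-23 FREE]
Op 2: b = malloc(5) -> b = 5; heap: [0-4 ALLOC][5-9 ALLOC][10-23 FREE]
Op 3: free(a) -> (freed a); heap: [0-4 FREE][5-9 ALLOC][10-23 FREE]
Op 4: free(b) -> (freed b); heap: [0-23 FREE]
Op 5: c = malloc(4) -> c = 0; heap: [0-3 ALLOC][4-23 FREE]
Op 6: d = malloc(1) -> d = 4; heap: [0-3 ALLOC][4-4 ALLOC][5-23 FREE]
free(d): d = 4 -> block [4-4 ALLOC]; mark free, coalesce with adjacent free neighbors -> [0-3 ALLOC][4-23 FREE]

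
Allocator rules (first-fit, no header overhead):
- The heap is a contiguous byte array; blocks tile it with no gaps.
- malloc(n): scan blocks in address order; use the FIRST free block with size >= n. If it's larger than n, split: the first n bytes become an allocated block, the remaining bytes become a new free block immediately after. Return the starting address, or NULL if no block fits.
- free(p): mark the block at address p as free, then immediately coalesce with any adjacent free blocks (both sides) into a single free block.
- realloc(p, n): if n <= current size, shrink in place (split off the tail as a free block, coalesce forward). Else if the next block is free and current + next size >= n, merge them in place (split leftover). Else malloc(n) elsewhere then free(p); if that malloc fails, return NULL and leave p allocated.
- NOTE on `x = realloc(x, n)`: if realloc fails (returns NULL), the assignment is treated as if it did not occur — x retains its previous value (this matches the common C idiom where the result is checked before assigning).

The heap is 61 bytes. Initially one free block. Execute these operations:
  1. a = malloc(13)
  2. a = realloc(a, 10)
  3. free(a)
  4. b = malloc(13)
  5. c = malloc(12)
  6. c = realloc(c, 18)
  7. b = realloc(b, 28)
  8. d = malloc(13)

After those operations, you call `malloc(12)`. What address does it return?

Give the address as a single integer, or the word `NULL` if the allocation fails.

Op 1: a = malloc(13) -> a = 0; heap: [0-12 ALLOC][13-60 FREE]
Op 2: a = realloc(a, 10) -> a = 0; heap: [0-9 ALLOC][10-60 FREE]
Op 3: free(a) -> (freed a); heap: [0-60 FREE]
Op 4: b = malloc(13) -> b = 0; heap: [0-12 ALLOC][13-60 FREE]
Op 5: c = malloc(12) -> c = 13; heap: [0-12 ALLOC][13-24 ALLOC][25-60 FREE]
Op 6: c = realloc(c, 18) -> c = 13; heap: [0-12 ALLOC][13-30 ALLOC][31-60 FREE]
Op 7: b = realloc(b, 28) -> b = 31; heap: [0-12 FREE][13-30 ALLOC][31-58 ALLOC][59-60 FREE]
Op 8: d = malloc(13) -> d = 0; heap: [0-12 ALLOC][13-30 ALLOC][31-58 ALLOC][59-60 FREE]
malloc(12): first-fit scan over [0-12 ALLOC][13-30 ALLOC][31-58 ALLOC][59-60 FREE] -> NULL

Answer: NULL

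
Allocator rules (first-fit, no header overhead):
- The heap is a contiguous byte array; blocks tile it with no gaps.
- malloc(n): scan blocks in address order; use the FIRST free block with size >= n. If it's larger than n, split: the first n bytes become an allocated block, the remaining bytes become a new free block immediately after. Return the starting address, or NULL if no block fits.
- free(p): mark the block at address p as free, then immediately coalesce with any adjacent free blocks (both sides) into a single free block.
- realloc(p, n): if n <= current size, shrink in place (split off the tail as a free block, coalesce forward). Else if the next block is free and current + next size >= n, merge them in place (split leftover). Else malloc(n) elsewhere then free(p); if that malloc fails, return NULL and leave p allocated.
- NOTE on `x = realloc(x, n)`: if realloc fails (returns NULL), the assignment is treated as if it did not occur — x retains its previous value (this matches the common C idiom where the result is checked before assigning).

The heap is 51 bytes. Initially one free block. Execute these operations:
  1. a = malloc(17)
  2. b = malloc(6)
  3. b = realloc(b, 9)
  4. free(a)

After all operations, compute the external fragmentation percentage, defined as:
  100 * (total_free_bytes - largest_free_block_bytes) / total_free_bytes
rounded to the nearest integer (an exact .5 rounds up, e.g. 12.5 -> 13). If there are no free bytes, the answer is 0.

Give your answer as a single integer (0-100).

Op 1: a = malloc(17) -> a = 0; heap: [0-16 ALLOC][17-50 FREE]
Op 2: b = malloc(6) -> b = 17; heap: [0-16 ALLOC][17-22 ALLOC][23-50 FREE]
Op 3: b = realloc(b, 9) -> b = 17; heap: [0-16 ALLOC][17-25 ALLOC][26-50 FREE]
Op 4: free(a) -> (freed a); heap: [0-16 FREE][17-25 ALLOC][26-50 FREE]
Free blocks: [17 25] total_free=42 largest=25 -> 100*(42-25)/42 = 1700/42 ≈ 40.476 -> rounds to 40

Answer: 40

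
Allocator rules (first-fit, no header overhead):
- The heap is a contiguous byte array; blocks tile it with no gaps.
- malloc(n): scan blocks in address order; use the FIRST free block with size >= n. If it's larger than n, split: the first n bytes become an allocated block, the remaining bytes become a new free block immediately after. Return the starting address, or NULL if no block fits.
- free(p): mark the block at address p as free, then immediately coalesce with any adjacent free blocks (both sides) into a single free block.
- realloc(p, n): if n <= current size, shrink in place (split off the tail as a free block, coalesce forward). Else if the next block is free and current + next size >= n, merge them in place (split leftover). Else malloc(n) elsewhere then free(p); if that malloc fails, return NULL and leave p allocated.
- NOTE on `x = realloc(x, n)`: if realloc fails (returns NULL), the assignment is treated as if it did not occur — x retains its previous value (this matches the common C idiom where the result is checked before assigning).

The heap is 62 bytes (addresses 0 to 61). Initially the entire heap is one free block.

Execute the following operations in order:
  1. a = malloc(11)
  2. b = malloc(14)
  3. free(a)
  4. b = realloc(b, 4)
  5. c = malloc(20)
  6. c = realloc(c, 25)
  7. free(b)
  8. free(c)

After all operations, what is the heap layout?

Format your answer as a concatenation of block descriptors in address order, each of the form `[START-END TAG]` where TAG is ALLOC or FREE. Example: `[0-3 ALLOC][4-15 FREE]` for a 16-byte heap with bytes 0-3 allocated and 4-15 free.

Op 1: a = malloc(11) -> a = 0; heap: [0-10 ALLOC][11-61 FREE]
Op 2: b = malloc(14) -> b = 11; heap: [0-10 ALLOC][11-24 ALLOC][25-61 FREE]
Op 3: free(a) -> (freed a); heap: [0-10 FREE][11-24 ALLOC][25-61 FREE]
Op 4: b = realloc(b, 4) -> b = 11; heap: [0-10 FREE][11-14 ALLOC][15-61 FREE]
Op 5: c = malloc(20) -> c = 15; heap: [0-10 FREE][11-14 ALLOC][15-34 ALLOC][35-61 FREE]
Op 6: c = realloc(c, 25) -> c = 15; heap: [0-10 FREE][11-14 ALLOC][15-39 ALLOC][40-61 FREE]
Op 7: free(b) -> (freed b); heap: [0-14 FREE][15-39 ALLOC][40-61 FREE]
Op 8: free(c) -> (freed c); heap: [0-61 FREE]

Answer: [0-61 FREE]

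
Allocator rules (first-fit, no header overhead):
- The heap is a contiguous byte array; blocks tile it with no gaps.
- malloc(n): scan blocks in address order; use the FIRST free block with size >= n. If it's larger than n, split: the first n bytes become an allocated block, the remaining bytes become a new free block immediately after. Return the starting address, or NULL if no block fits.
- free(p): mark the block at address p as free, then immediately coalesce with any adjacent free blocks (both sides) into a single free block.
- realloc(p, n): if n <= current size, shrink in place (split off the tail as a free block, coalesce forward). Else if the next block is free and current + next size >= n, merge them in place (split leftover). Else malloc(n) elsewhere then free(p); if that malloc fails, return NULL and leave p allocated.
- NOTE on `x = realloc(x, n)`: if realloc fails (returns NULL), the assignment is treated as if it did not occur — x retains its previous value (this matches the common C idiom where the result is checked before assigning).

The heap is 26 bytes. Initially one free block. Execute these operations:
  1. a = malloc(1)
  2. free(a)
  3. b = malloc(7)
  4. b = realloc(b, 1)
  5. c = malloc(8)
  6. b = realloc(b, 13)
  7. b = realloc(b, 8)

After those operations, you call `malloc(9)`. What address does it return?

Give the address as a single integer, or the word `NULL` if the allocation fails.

Op 1: a = malloc(1) -> a = 0; heap: [0-0 ALLOC][1-25 FREE]
Op 2: free(a) -> (freed a); heap: [0-25 FREE]
Op 3: b = malloc(7) -> b = 0; heap: [0-6 ALLOC][7-25 FREE]
Op 4: b = realloc(b, 1) -> b = 0; heap: [0-0 ALLOC][1-25 FREE]
Op 5: c = malloc(8) -> c = 1; heap: [0-0 ALLOC][1-8 ALLOC][9-25 FREE]
Op 6: b = realloc(b, 13) -> b = 9; heap: [0-0 FREE][1-8 ALLOC][9-21 ALLOC][22-25 FREE]
Op 7: b = realloc(b, 8) -> b = 9; heap: [0-0 FREE][1-8 ALLOC][9-16 ALLOC][17-25 FREE]
malloc(9): first-fit scan over [0-0 FREE][1-8 ALLOC][9-16 ALLOC][17-25 FREE] -> 17

Answer: 17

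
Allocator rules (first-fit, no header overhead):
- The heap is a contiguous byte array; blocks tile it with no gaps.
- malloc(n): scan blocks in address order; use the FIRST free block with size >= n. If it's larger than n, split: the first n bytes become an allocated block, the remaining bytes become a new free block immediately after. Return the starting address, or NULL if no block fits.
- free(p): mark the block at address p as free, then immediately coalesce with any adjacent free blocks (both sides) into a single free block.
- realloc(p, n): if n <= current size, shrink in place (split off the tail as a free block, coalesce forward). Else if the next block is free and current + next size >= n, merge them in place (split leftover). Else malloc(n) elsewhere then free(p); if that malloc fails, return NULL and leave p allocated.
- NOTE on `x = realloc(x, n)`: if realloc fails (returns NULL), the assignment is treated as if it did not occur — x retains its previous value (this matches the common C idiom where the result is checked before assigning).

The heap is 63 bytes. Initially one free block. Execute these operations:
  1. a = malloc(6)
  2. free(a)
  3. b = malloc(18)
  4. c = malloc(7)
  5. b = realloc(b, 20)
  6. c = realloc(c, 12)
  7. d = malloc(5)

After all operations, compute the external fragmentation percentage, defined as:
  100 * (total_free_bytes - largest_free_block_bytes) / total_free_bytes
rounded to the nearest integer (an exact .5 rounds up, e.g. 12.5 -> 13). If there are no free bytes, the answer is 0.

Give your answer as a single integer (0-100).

Op 1: a = malloc(6) -> a = 0; heap: [0-5 ALLOC][6-62 FREE]
Op 2: free(a) -> (freed a); heap: [0-62 FREE]
Op 3: b = malloc(18) -> b = 0; heap: [0-17 ALLOC][18-62 FREE]
Op 4: c = malloc(7) -> c = 18; heap: [0-17 ALLOC][18-24 ALLOC][25-62 FREE]
Op 5: b = realloc(b, 20) -> b = 25; heap: [0-17 FREE][18-24 ALLOC][25-44 ALLOC][45-62 FREE]
Op 6: c = realloc(c, 12) -> c = 0; heap: [0-11 ALLOC][12-24 FREE][25-44 ALLOC][45-62 FREE]
Op 7: d = malloc(5) -> d = 12; heap: [0-11 ALLOC][12-16 ALLOC][17-24 FREE][25-44 ALLOC][45-62 FREE]
Free blocks: [8 18] total_free=26 largest=18 -> 100*(26-18)/26 = 800/26 ≈ 30.769 -> rounds to 31

Answer: 31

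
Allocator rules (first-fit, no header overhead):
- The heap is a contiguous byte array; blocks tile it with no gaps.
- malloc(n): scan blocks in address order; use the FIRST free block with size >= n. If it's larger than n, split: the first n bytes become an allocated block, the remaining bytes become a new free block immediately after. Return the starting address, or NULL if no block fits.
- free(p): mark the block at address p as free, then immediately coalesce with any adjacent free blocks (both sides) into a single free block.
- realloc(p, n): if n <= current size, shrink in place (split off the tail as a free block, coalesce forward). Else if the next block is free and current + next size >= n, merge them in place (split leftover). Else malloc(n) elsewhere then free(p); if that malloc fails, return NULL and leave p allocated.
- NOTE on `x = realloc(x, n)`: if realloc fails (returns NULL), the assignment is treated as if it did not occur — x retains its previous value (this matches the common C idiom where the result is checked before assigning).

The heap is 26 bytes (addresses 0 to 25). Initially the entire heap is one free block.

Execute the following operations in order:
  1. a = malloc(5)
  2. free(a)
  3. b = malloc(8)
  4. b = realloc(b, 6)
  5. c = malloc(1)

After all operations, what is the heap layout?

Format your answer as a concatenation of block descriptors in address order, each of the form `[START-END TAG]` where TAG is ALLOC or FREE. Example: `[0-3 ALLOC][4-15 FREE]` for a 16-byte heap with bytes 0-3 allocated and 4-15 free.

Op 1: a = malloc(5) -> a = 0; heap: [0-4 ALLOC][5-25 FREE]
Op 2: free(a) -> (freed a); heap: [0-25 FREE]
Op 3: b = malloc(8) -> b = 0; heap: [0-7 ALLOC][8-25 FREE]
Op 4: b = realloc(b, 6) -> b = 0; heap: [0-5 ALLOC][6-25 FREE]
Op 5: c = malloc(1) -> c = 6; heap: [0-5 ALLOC][6-6 ALLOC][7-25 FREE]

Answer: [0-5 ALLOC][6-6 ALLOC][7-25 FREE]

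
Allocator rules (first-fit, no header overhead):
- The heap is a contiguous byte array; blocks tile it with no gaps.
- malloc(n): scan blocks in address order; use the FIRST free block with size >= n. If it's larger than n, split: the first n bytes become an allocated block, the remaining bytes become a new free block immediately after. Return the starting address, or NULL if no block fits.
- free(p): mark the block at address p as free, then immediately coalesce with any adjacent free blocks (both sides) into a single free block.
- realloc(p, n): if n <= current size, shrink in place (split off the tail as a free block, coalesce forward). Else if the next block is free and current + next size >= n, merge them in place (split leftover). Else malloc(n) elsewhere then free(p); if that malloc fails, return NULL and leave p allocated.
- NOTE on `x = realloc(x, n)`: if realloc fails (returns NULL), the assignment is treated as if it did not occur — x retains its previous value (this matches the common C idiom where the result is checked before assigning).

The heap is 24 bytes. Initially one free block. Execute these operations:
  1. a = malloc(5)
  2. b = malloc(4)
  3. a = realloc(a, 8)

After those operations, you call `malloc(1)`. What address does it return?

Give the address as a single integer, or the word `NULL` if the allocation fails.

Answer: 0

Derivation:
Op 1: a = malloc(5) -> a = 0; heap: [0-4 ALLOC][5-23 FREE]
Op 2: b = malloc(4) -> b = 5; heap: [0-4 ALLOC][5-8 ALLOC][9-23 FREE]
Op 3: a = realloc(a, 8) -> a = 9; heap: [0-4 FREE][5-8 ALLOC][9-16 ALLOC][17-23 FREE]
malloc(1): first-fit scan over [0-4 FREE][5-8 ALLOC][9-16 ALLOC][17-23 FREE] -> 0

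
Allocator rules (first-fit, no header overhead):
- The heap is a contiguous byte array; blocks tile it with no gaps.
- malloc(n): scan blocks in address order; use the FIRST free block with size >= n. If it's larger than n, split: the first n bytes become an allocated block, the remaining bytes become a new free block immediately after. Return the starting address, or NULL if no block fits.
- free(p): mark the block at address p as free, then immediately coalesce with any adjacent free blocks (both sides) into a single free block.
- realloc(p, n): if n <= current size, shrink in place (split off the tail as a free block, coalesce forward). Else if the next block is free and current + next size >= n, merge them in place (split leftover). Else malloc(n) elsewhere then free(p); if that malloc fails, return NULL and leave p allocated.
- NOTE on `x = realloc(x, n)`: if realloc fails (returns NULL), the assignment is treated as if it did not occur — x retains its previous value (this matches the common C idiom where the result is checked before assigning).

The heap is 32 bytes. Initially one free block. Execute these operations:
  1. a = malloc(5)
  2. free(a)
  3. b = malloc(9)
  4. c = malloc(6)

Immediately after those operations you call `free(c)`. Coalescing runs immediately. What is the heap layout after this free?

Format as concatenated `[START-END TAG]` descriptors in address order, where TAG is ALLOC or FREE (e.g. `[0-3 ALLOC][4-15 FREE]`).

Answer: [0-8 ALLOC][9-31 FREE]

Derivation:
Op 1: a = malloc(5) -> a = 0; heap: [0-4 ALLOC][5-31 FREE]
Op 2: free(a) -> (freed a); heap: [0-31 FREE]
Op 3: b = malloc(9) -> b = 0; heap: [0-8 ALLOC][9-31 FREE]
Op 4: c = malloc(6) -> c = 9; heap: [0-8 ALLOC][9-14 ALLOC][15-31 FREE]
free(c): c = 9 -> block [9-14 ALLOC]; mark free, coalesce with adjacent free neighbors -> [0-8 ALLOC][9-31 FREE]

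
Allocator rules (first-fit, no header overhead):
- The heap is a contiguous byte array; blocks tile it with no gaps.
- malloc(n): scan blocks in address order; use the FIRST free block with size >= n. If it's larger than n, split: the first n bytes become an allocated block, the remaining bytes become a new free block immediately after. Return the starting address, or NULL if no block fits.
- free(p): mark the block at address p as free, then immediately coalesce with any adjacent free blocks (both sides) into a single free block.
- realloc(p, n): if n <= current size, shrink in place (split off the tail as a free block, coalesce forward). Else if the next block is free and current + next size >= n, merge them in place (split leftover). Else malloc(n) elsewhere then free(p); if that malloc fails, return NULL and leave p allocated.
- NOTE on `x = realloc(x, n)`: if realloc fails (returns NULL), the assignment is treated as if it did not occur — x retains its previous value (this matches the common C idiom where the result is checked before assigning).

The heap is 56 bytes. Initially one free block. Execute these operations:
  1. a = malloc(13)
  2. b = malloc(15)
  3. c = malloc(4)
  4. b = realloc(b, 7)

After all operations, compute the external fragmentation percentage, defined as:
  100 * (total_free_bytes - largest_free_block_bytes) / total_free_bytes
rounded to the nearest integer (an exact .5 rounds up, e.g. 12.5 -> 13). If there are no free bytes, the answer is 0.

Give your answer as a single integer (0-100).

Op 1: a = malloc(13) -> a = 0; heap: [0-12 ALLOC][13-55 FREE]
Op 2: b = malloc(15) -> b = 13; heap: [0-12 ALLOC][13-27 ALLOC][28-55 FREE]
Op 3: c = malloc(4) -> c = 28; heap: [0-12 ALLOC][13-27 ALLOC][28-31 ALLOC][32-55 FREE]
Op 4: b = realloc(b, 7) -> b = 13; heap: [0-12 ALLOC][13-19 ALLOC][20-27 FREE][28-31 ALLOC][32-55 FREE]
Free blocks: [8 24] total_free=32 largest=24 -> 100*(32-24)/32 = 800/32 = 25

Answer: 25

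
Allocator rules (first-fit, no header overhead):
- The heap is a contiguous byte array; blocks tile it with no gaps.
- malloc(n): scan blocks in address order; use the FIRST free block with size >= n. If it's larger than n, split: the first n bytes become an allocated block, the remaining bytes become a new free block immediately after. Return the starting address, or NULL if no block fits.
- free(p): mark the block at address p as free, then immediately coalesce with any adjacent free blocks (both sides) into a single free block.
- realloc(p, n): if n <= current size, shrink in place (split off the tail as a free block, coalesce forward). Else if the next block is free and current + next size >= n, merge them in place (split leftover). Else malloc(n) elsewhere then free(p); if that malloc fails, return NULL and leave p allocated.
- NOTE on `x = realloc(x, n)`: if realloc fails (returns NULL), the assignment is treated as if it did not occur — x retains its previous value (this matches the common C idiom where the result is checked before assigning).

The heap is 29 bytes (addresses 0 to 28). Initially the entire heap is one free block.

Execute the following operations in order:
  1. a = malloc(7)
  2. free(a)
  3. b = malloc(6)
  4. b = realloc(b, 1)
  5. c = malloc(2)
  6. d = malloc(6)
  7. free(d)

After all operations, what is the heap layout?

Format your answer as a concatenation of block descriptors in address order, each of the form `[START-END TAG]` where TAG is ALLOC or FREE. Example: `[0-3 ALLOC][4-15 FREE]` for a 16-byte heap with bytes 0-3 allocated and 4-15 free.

Answer: [0-0 ALLOC][1-2 ALLOC][3-28 FREE]

Derivation:
Op 1: a = malloc(7) -> a = 0; heap: [0-6 ALLOC][7-28 FREE]
Op 2: free(a) -> (freed a); heap: [0-28 FREE]
Op 3: b = malloc(6) -> b = 0; heap: [0-5 ALLOC][6-28 FREE]
Op 4: b = realloc(b, 1) -> b = 0; heap: [0-0 ALLOC][1-28 FREE]
Op 5: c = malloc(2) -> c = 1; heap: [0-0 ALLOC][1-2 ALLOC][3-28 FREE]
Op 6: d = malloc(6) -> d = 3; heap: [0-0 ALLOC][1-2 ALLOC][3-8 ALLOC][9-28 FREE]
Op 7: free(d) -> (freed d); heap: [0-0 ALLOC][1-2 ALLOC][3-28 FREE]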